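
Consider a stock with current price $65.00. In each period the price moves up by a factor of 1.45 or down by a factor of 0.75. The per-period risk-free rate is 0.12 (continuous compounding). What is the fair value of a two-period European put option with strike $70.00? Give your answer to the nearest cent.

$5.58

Risk-neutral probability p = (e^0.12 − 0.75)/(1.45 − 0.75) = 0.3775/0.7000 = 0.5393
Terminal stock prices: S_uu = 136.7, S_ud = 70.69, S_dd = 36.56
Terminal payoffs (K − S): max(-66.66, 0) = 0, max(-0.6875, 0) = 0, max(33.44, 0) = 33.44
Node u (S = 94.25): V_u = e^(−0.12)·[0.5393·0.0000 + 0.4607·0.0000] = 0.0000
Node d (S = 48.75): V_d = e^(−0.12)·[0.5393·0.0000 + 0.4607·33.4375] = 13.6633
Node 0 (S = 65): V_0 = e^(−0.12)·[0.5393·0.0000 + 0.4607·13.6633] = 5.5831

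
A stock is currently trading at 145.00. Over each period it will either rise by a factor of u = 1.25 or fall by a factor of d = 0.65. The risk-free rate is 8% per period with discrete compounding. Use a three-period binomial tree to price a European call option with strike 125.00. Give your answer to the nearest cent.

Risk-neutral probability p = (1 + 0.08 − 0.65)/(1.25 − 0.65) = 0.4300/0.6000 = 0.7167
Terminal stock prices: S_uuu = 283.2, S_uud = 147.3, S_udd = 76.58, S_ddd = 39.82
Terminal payoffs (S − K): max(158.2, 0) = 158.2, max(22.27, 0) = 22.27, max(-48.42, 0) = 0, max(-85.18, 0) = 0
Node uu (S = 226.6): V_uu = 1/1.08·[0.7167·158.2031 + 0.2833·22.2656] = 110.8218
Node ud (S = 117.8): V_ud = 1/1.08·[0.7167·22.2656 + 0.2833·0.0000] = 14.7750
Node dd (S = 61.26): V_dd = 1/1.08·[0.7167·0.0000 + 0.2833·0.0000] = 0.0000
Node u (S = 181.2): V_u = 1/1.08·[0.7167·110.8218 + 0.2833·14.7750] = 77.4153
Node d (S = 94.25): V_d = 1/1.08·[0.7167·14.7750 + 0.2833·0.0000] = 9.8044
Node 0 (S = 145): V_0 = 1/1.08·[0.7167·77.4153 + 0.2833·9.8044] = 53.9434

53.94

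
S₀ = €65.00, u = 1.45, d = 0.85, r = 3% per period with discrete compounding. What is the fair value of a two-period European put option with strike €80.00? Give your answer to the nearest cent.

Risk-neutral probability p = (1 + 0.03 − 0.85)/(1.45 − 0.85) = 0.1800/0.6000 = 0.3000
Terminal stock prices: S_uu = 136.7, S_ud = 80.11, S_dd = 46.96
Terminal payoffs (K − S): max(-56.66, 0) = 0, max(-0.1125, 0) = 0, max(33.04, 0) = 33.04
Node u (S = 94.25): V_u = 1/1.03·[0.3000·0.0000 + 0.7000·0.0000] = 0.0000
Node d (S = 55.25): V_d = 1/1.03·[0.3000·0.0000 + 0.7000·33.0375] = 22.4527
Node 0 (S = 65): V_0 = 1/1.03·[0.3000·0.0000 + 0.7000·22.4527] = 15.2591

€15.26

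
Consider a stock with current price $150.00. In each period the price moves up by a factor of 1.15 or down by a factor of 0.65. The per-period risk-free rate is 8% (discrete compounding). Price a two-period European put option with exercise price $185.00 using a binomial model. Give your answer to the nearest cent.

Risk-neutral probability p = (1 + 0.08 − 0.65)/(1.15 − 0.65) = 0.4300/0.5000 = 0.8600
Terminal stock prices: S_uu = 198.4, S_ud = 112.1, S_dd = 63.38
Terminal payoffs (K − S): max(-13.37, 0) = 0, max(72.88, 0) = 72.88, max(121.6, 0) = 121.6
Node u (S = 172.5): V_u = 1/1.08·[0.8600·0.0000 + 0.1400·72.8750] = 9.4468
Node d (S = 97.5): V_d = 1/1.08·[0.8600·72.8750 + 0.1400·121.6250] = 73.7963
Node 0 (S = 150): V_0 = 1/1.08·[0.8600·9.4468 + 0.1400·73.7963] = 17.0886

$17.09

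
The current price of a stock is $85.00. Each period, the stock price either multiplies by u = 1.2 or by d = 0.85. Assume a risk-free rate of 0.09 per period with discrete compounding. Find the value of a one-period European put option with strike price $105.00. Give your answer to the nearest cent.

$11.33

Risk-neutral probability p = (1 + 0.09 − 0.85)/(1.2 − 0.85) = 0.2400/0.3500 = 0.6857
Terminal stock prices: S_u = 102, S_d = 72.25
Terminal payoffs (K − S): max(3, 0) = 3, max(32.75, 0) = 32.75
Node 0 (S = 85): V_0 = 1/1.09·[0.6857·3.0000 + 0.3143·32.7500] = 11.3303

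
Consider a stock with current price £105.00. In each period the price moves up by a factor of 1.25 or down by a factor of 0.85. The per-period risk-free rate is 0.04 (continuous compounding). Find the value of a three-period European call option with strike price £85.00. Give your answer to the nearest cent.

£32.21

Risk-neutral probability p = (e^0.04 − 0.85)/(1.25 − 0.85) = 0.1908/0.4000 = 0.4770
Terminal stock prices: S_uuu = 205.1, S_uud = 139.5, S_udd = 94.83, S_ddd = 64.48
Terminal payoffs (S − K): max(120.1, 0) = 120.1, max(54.45, 0) = 54.45, max(9.828, 0) = 9.828, max(-20.52, 0) = 0
Node uu (S = 164.1): V_uu = e^(−0.04)·[0.4770·120.0781 + 0.5230·54.4531] = 82.3954
Node ud (S = 111.6): V_ud = e^(−0.04)·[0.4770·54.4531 + 0.5230·9.8281] = 29.8954
Node dd (S = 75.86): V_dd = e^(−0.04)·[0.4770·9.8281 + 0.5230·0.0000] = 4.5045
Node u (S = 131.2): V_u = e^(−0.04)·[0.4770·82.3954 + 0.5230·29.8954] = 52.7851
Node d (S = 89.25): V_d = e^(−0.04)·[0.4770·29.8954 + 0.5230·4.5045] = 15.9651
Node 0 (S = 105): V_0 = e^(−0.04)·[0.4770·52.7851 + 0.5230·15.9651] = 32.2145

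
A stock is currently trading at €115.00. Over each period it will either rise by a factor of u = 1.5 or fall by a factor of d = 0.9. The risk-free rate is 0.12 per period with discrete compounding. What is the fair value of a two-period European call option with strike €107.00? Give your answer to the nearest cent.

€34.13

Risk-neutral probability p = (1 + 0.12 − 0.9)/(1.5 − 0.9) = 0.2200/0.6000 = 0.3667
Terminal stock prices: S_uu = 258.8, S_ud = 155.2, S_dd = 93.15
Terminal payoffs (S − K): max(151.8, 0) = 151.8, max(48.25, 0) = 48.25, max(-13.85, 0) = 0
Node u (S = 172.5): V_u = 1/1.12·[0.3667·151.7500 + 0.6333·48.2500] = 76.9643
Node d (S = 103.5): V_d = 1/1.12·[0.3667·48.2500 + 0.6333·0.0000] = 15.7961
Node 0 (S = 115): V_0 = 1/1.12·[0.3667·76.9643 + 0.6333·15.7961] = 34.1290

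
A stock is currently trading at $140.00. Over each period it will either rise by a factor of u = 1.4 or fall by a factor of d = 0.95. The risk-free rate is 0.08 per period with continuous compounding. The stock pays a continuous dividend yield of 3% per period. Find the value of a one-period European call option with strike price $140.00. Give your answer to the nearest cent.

$11.63

Per-period risk-free factor R = e^0.08 = 1.0833; dividend-adjusted growth = e^(0.08−0.03) = 1.0513.
Risk-neutral probability p = (1.0513 − 0.95)/(1.4 − 0.95) = 0.1013/0.4500 = 0.2250
Terminal stock prices: S_u = 196, S_d = 133
Terminal payoffs (S − K): max(56, 0) = 56, max(-7, 0) = 0
Node 0 (S = 140): V_0 = e^(−0.08)·[0.2250·56.0000 + 0.7750·0.0000] = 11.6337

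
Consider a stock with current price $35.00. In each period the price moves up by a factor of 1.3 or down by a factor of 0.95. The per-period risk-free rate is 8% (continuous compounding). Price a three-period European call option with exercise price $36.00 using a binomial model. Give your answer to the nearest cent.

Risk-neutral probability p = (e^0.08 − 0.95)/(1.3 − 0.95) = 0.1333/0.3500 = 0.3808
Terminal stock prices: S_uuu = 76.89, S_uud = 56.19, S_udd = 41.06, S_ddd = 30.01
Terminal payoffs (S − K): max(40.89, 0) = 40.89, max(20.19, 0) = 20.19, max(5.064, 0) = 5.064, max(-5.992, 0) = 0
Node uu (S = 59.15): V_uu = e^(−0.08)·[0.3808·40.8950 + 0.6192·20.1925] = 25.9178
Node ud (S = 43.23): V_ud = e^(−0.08)·[0.3808·20.1925 + 0.6192·5.0637] = 9.9928
Node dd (S = 31.59): V_dd = e^(−0.08)·[0.3808·5.0637 + 0.6192·0.0000] = 1.7801
Node u (S = 45.5): V_u = e^(−0.08)·[0.3808·25.9178 + 0.6192·9.9928] = 14.8228
Node d (S = 33.25): V_d = e^(−0.08)·[0.3808·9.9928 + 0.6192·1.7801] = 4.5304
Node 0 (S = 35): V_0 = e^(−0.08)·[0.3808·14.8228 + 0.6192·4.5304] = 7.8003

$7.80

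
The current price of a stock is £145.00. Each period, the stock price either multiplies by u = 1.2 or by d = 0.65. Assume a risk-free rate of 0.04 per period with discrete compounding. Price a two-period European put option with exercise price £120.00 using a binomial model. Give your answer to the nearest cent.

£7.23

Risk-neutral probability p = (1 + 0.04 − 0.65)/(1.2 − 0.65) = 0.3900/0.5500 = 0.7091
Terminal stock prices: S_uu = 208.8, S_ud = 113.1, S_dd = 61.26
Terminal payoffs (K − S): max(-88.8, 0) = 0, max(6.9, 0) = 6.9, max(58.74, 0) = 58.74
Node u (S = 174): V_u = 1/1.04·[0.7091·0.0000 + 0.2909·6.9000] = 1.9301
Node d (S = 94.25): V_d = 1/1.04·[0.7091·6.9000 + 0.2909·58.7375] = 21.1346
Node 0 (S = 145): V_0 = 1/1.04·[0.7091·1.9301 + 0.2909·21.1346] = 7.2277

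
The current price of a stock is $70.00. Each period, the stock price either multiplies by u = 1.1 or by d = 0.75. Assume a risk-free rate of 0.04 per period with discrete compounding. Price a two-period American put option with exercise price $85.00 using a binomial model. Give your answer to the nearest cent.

$15.00

Risk-neutral probability p = (1 + 0.04 − 0.75)/(1.1 − 0.75) = 0.2900/0.3500 = 0.8286
Terminal stock prices: S_uu = 84.7, S_ud = 57.75, S_dd = 39.38
Terminal payoffs (K − S): max(0.3, 0) = 0.3, max(27.25, 0) = 27.25, max(45.62, 0) = 45.62
Node u (S = 77): continuation = 1/1.04·[0.8286·0.3000 + 0.1714·27.2500] = 4.7308; exercise value = 8.0000 > continuation, so V_u = 8.0000 (exercise)
Node d (S = 52.5): continuation = 1/1.04·[0.8286·27.2500 + 0.1714·45.6250] = 29.2308; exercise value = 32.5000 > continuation, so V_d = 32.5000 (exercise)
Node 0 (S = 70): continuation = 1/1.04·[0.8286·8.0000 + 0.1714·32.5000] = 11.7308; exercise value = 15.0000 > continuation, so V_0 = 15.0000 (exercise)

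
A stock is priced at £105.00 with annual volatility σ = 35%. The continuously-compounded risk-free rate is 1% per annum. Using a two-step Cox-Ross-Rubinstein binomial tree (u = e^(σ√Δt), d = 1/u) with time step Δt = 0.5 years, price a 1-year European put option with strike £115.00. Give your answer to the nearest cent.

CRR parameters: u = e^(σ√Δt) = e^(0.35·√0.5) = 1.2808, d = 1/u = 0.7808
Per-period rate: rΔt = 0.01·0.5 = 0.005, so R = e^0.005 = 1.0050
Risk-neutral probability p = (e^0.005 − 0.7808)/(1.2808 − 0.7808) = 0.2243/0.5000 = 0.4485
Terminal stock prices: S_uu = 172.2, S_ud = 105, S_dd = 64.01
Terminal payoffs (K − S): max(-57.25, 0) = 0, max(10, 0) = 10, max(50.99, 0) = 50.99
Node u (S = 134.5): V_u = e^(−0.005)·[0.4485·0.0000 + 0.5515·10.0000] = 5.4878
Node d (S = 81.98): V_d = e^(−0.005)·[0.4485·10.0000 + 0.5515·50.9934] = 32.4466
Node 0 (S = 105): V_0 = e^(−0.005)·[0.4485·5.4878 + 0.5515·32.4466] = 20.2550

£20.25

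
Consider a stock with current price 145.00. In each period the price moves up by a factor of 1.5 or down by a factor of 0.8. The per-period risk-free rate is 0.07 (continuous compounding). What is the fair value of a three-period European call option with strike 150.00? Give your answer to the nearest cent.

Risk-neutral probability p = (e^0.07 − 0.8)/(1.5 − 0.8) = 0.2725/0.7000 = 0.3893
Terminal stock prices: S_uuu = 489.4, S_uud = 261, S_udd = 139.2, S_ddd = 74.24
Terminal payoffs (S − K): max(339.4, 0) = 339.4, max(111, 0) = 111, max(-10.8, 0) = 0, max(-75.76, 0) = 0
Node uu (S = 326.2): V_uu = e^(−0.07)·[0.3893·339.3750 + 0.6107·111.0000] = 186.3909
Node ud (S = 174): V_ud = e^(−0.07)·[0.3893·111.0000 + 0.6107·0.0000] = 40.2906
Node dd (S = 92.8): V_dd = e^(−0.07)·[0.3893·0.0000 + 0.6107·0.0000] = 0.0000
Node u (S = 217.5): V_u = e^(−0.07)·[0.3893·186.3909 + 0.6107·40.2906] = 90.5980
Node d (S = 116): V_d = e^(−0.07)·[0.3893·40.2906 + 0.6107·0.0000] = 14.6246
Node 0 (S = 145): V_0 = e^(−0.07)·[0.3893·90.5980 + 0.6107·14.6246] = 41.2126

41.21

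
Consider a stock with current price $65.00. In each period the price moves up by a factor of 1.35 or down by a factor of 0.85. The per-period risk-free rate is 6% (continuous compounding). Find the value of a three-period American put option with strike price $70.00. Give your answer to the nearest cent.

Risk-neutral probability p = (e^0.06 − 0.85)/(1.35 − 0.85) = 0.2118/0.5000 = 0.4237
Terminal stock prices: S_uuu = 159.9, S_uud = 100.7, S_udd = 63.4, S_ddd = 39.92
Terminal payoffs (K − S): max(-89.92, 0) = 0, max(-30.69, 0) = 0, max(6.601, 0) = 6.601, max(30.08, 0) = 30.08
Node uu (S = 118.5): continuation = e^(−0.06)·[0.4237·0.0000 + 0.5763·0.0000] = 0.0000; exercise value = 0.0000 ≤ continuation, so V_uu = 0.0000
Node ud (S = 74.59): continuation = e^(−0.06)·[0.4237·0.0000 + 0.5763·6.6006] = 3.5826; exercise value = 0.0000 ≤ continuation, so V_ud = 3.5826
Node dd (S = 46.96): continuation = e^(−0.06)·[0.4237·6.6006 + 0.5763·30.0819] = 18.9610; exercise value = 23.0375 > continuation, so V_dd = 23.0375 (exercise)
Node u (S = 87.75): continuation = e^(−0.06)·[0.4237·0.0000 + 0.5763·3.5826] = 1.9445; exercise value = 0.0000 ≤ continuation, so V_u = 1.9445
Node d (S = 55.25): continuation = e^(−0.06)·[0.4237·3.5826 + 0.5763·23.0375] = 13.9334; exercise value = 14.7500 > continuation, so V_d = 14.7500 (exercise)
Node 0 (S = 65): continuation = e^(−0.06)·[0.4237·1.9445 + 0.5763·14.7500] = 8.7816; exercise value = 5.0000 ≤ continuation, so V_0 = 8.7816

$8.78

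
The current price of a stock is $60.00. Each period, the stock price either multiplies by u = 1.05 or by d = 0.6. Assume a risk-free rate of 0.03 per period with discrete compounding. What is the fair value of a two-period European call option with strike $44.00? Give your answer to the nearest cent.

Risk-neutral probability p = (1 + 0.03 − 0.6)/(1.05 − 0.6) = 0.4300/0.4500 = 0.9556
Terminal stock prices: S_uu = 66.15, S_ud = 37.8, S_dd = 21.6
Terminal payoffs (S − K): max(22.15, 0) = 22.15, max(-6.2, 0) = 0, max(-22.4, 0) = 0
Node u (S = 63): V_u = 1/1.03·[0.9556·22.1500 + 0.0444·0.0000] = 20.5491
Node d (S = 36): V_d = 1/1.03·[0.9556·0.0000 + 0.0444·0.0000] = 0.0000
Node 0 (S = 60): V_0 = 1/1.03·[0.9556·20.5491 + 0.0444·0.0000] = 19.0639

$19.06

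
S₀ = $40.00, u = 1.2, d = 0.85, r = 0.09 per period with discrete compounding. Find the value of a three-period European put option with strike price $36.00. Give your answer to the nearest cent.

Risk-neutral probability p = (1 + 0.09 − 0.85)/(1.2 − 0.85) = 0.2400/0.3500 = 0.6857
Terminal stock prices: S_uuu = 69.12, S_uud = 48.96, S_udd = 34.68, S_ddd = 24.56
Terminal payoffs (K − S): max(-33.12, 0) = 0, max(-12.96, 0) = 0, max(1.32, 0) = 1.32, max(11.44, 0) = 11.44
Node uu (S = 57.6): V_uu = 1/1.09·[0.6857·0.0000 + 0.3143·0.0000] = 0.0000
Node ud (S = 40.8): V_ud = 1/1.09·[0.6857·0.0000 + 0.3143·1.3200] = 0.3806
Node dd (S = 28.9): V_dd = 1/1.09·[0.6857·1.3200 + 0.3143·11.4350] = 4.1275
Node u (S = 48): V_u = 1/1.09·[0.6857·0.0000 + 0.3143·0.3806] = 0.1097
Node d (S = 34): V_d = 1/1.09·[0.6857·0.3806 + 0.3143·4.1275] = 1.4295
Node 0 (S = 40): V_0 = 1/1.09·[0.6857·0.1097 + 0.3143·1.4295] = 0.4812

$0.48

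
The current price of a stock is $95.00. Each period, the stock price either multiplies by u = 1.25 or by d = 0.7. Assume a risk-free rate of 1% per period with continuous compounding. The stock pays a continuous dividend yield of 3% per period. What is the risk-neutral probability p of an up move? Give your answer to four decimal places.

p = 0.5095

Per-period risk-free factor R = e^0.01 = 1.0101; dividend-adjusted growth = e^(0.01−0.03) = 0.9802.
Risk-neutral probability p = (0.9802 − 0.7)/(1.25 − 0.7) = 0.2802/0.5500 = 0.5095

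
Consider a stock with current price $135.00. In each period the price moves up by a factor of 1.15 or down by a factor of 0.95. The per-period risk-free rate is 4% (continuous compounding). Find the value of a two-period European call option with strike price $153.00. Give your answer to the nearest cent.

Risk-neutral probability p = (e^0.04 − 0.95)/(1.15 − 0.95) = 0.0908/0.2000 = 0.4541
Terminal stock prices: S_uu = 178.5, S_ud = 147.5, S_dd = 121.8
Terminal payoffs (S − K): max(25.54, 0) = 25.54, max(-5.513, 0) = 0, max(-31.16, 0) = 0
Node u (S = 155.2): V_u = e^(−0.04)·[0.4541·25.5375 + 0.5459·0.0000] = 11.1407
Node d (S = 128.2): V_d = e^(−0.04)·[0.4541·0.0000 + 0.5459·0.0000] = 0.0000
Node 0 (S = 135): V_0 = e^(−0.04)·[0.4541·11.1407 + 0.5459·0.0000] = 4.8601

$4.86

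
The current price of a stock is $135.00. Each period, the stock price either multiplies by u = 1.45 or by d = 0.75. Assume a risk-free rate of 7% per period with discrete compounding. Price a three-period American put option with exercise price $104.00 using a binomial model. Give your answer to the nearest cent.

$7.22

Risk-neutral probability p = (1 + 0.07 − 0.75)/(1.45 − 0.75) = 0.3200/0.7000 = 0.4571
Terminal stock prices: S_uuu = 411.6, S_uud = 212.9, S_udd = 110.1, S_ddd = 56.95
Terminal payoffs (K − S): max(-307.6, 0) = 0, max(-108.9, 0) = 0, max(-6.109, 0) = 0, max(47.05, 0) = 47.05
Node uu (S = 283.8): continuation = 1/1.07·[0.4571·0.0000 + 0.5429·0.0000] = 0.0000; exercise value = 0.0000 ≤ continuation, so V_uu = 0.0000
Node ud (S = 146.8): continuation = 1/1.07·[0.4571·0.0000 + 0.5429·0.0000] = 0.0000; exercise value = 0.0000 ≤ continuation, so V_ud = 0.0000
Node dd (S = 75.94): continuation = 1/1.07·[0.4571·0.0000 + 0.5429·47.0469] = 23.8689; exercise value = 28.0625 > continuation, so V_dd = 28.0625 (exercise)
Node u (S = 195.8): continuation = 1/1.07·[0.4571·0.0000 + 0.5429·0.0000] = 0.0000; exercise value = 0.0000 ≤ continuation, so V_u = 0.0000
Node d (S = 101.2): continuation = 1/1.07·[0.4571·0.0000 + 0.5429·28.0625] = 14.2373; exercise value = 2.7500 ≤ continuation, so V_d = 14.2373
Node 0 (S = 135): continuation = 1/1.07·[0.4571·0.0000 + 0.5429·14.2373] = 7.2232; exercise value = 0.0000 ≤ continuation, so V_0 = 7.2232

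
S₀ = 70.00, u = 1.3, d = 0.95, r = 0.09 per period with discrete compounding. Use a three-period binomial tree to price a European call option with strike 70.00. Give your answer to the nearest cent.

Risk-neutral probability p = (1 + 0.09 − 0.95)/(1.3 − 0.95) = 0.1400/0.3500 = 0.4000
Terminal stock prices: S_uuu = 153.8, S_uud = 112.4, S_udd = 82.13, S_ddd = 60.02
Terminal payoffs (S − K): max(83.79, 0) = 83.79, max(42.39, 0) = 42.39, max(12.13, 0) = 12.13, max(-9.984, 0) = 0
Node uu (S = 118.3): V_uu = 1/1.09·[0.4000·83.7900 + 0.6000·42.3850] = 54.0798
Node ud (S = 86.45): V_ud = 1/1.09·[0.4000·42.3850 + 0.6000·12.1275] = 22.2298
Node dd (S = 63.17): V_dd = 1/1.09·[0.4000·12.1275 + 0.6000·0.0000] = 4.4505
Node u (S = 91): V_u = 1/1.09·[0.4000·54.0798 + 0.6000·22.2298] = 32.0824
Node d (S = 66.5): V_d = 1/1.09·[0.4000·22.2298 + 0.6000·4.4505] = 10.6075
Node 0 (S = 70): V_0 = 1/1.09·[0.4000·32.0824 + 0.6000·10.6075] = 17.6124

17.61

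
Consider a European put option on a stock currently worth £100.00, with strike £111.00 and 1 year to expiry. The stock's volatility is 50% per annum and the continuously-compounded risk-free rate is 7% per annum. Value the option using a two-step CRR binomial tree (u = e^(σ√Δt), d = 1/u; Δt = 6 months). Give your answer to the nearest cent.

CRR parameters: u = e^(σ√Δt) = e^(0.5·√0.5) = 1.4241, d = 1/u = 0.7022
Per-period rate: rΔt = 0.07·0.5 = 0.035, so R = e^0.035 = 1.0356
Risk-neutral probability p = (e^0.035 − 0.7022)/(1.4241 − 0.7022) = 0.3334/0.7219 = 0.4619
Terminal stock prices: S_uu = 202.8, S_ud = 100, S_dd = 49.31
Terminal payoffs (K − S): max(-91.81, 0) = 0, max(11, 0) = 11, max(61.69, 0) = 61.69
Node u (S = 142.4): V_u = e^(−0.035)·[0.4619·0.0000 + 0.5381·11.0000] = 5.7159
Node d (S = 70.22): V_d = e^(−0.035)·[0.4619·11.0000 + 0.5381·61.6931] = 36.9634
Node 0 (S = 100): V_0 = e^(−0.035)·[0.4619·5.7159 + 0.5381·36.9634] = 21.7564

£21.76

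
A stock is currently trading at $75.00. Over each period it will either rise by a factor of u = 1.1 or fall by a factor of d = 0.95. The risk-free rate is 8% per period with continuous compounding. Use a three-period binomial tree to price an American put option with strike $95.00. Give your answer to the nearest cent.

$20.00

Risk-neutral probability p = (e^0.08 − 0.95)/(1.1 − 0.95) = 0.1333/0.1500 = 0.8886
Terminal stock prices: S_uuu = 99.83, S_uud = 86.21, S_udd = 74.46, S_ddd = 64.3
Terminal payoffs (K − S): max(-4.825, 0) = 0, max(8.787, 0) = 8.787, max(20.54, 0) = 20.54, max(30.7, 0) = 30.7
Node uu (S = 90.75): continuation = e^(−0.08)·[0.8886·0.0000 + 0.1114·8.7875] = 0.9038; exercise value = 4.2500 > continuation, so V_uu = 4.2500 (exercise)
Node ud (S = 78.38): continuation = e^(−0.08)·[0.8886·8.7875 + 0.1114·20.5438] = 9.3211; exercise value = 16.6250 > continuation, so V_ud = 16.6250 (exercise)
Node dd (S = 67.69): continuation = e^(−0.08)·[0.8886·20.5438 + 0.1114·30.6969] = 20.0086; exercise value = 27.3125 > continuation, so V_dd = 27.3125 (exercise)
Node u (S = 82.5): continuation = e^(−0.08)·[0.8886·4.2500 + 0.1114·16.6250] = 5.1961; exercise value = 12.5000 > continuation, so V_u = 12.5000 (exercise)
Node d (S = 71.25): continuation = e^(−0.08)·[0.8886·16.6250 + 0.1114·27.3125] = 16.4461; exercise value = 23.7500 > continuation, so V_d = 23.7500 (exercise)
Node 0 (S = 75): continuation = e^(−0.08)·[0.8886·12.5000 + 0.1114·23.7500] = 12.6961; exercise value = 20.0000 > continuation, so V_0 = 20.0000 (exercise)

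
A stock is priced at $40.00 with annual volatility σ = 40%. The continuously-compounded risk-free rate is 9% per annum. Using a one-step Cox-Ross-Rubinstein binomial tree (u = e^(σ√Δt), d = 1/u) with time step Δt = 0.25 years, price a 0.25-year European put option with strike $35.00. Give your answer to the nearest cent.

$1.09

CRR parameters: u = e^(σ√Δt) = e^(0.4·√0.25) = 1.2214, d = 1/u = 0.8187
Per-period rate: rΔt = 0.09·0.25 = 0.0225, so R = e^0.0225 = 1.0228
Risk-neutral probability p = (e^0.0225 − 0.8187)/(1.2214 − 0.8187) = 0.2040/0.4027 = 0.5067
Terminal stock prices: S_u = 48.86, S_d = 32.75
Terminal payoffs (K − S): max(-13.86, 0) = 0, max(2.251, 0) = 2.251
Node 0 (S = 40): V_0 = e^(−0.0225)·[0.5067·0.0000 + 0.4933·2.2508] = 1.0857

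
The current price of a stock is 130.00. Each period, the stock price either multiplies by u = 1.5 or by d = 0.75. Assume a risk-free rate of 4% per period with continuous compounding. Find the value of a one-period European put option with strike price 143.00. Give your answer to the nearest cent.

Risk-neutral probability p = (e^0.04 − 0.75)/(1.5 − 0.75) = 0.2908/0.7500 = 0.3877
Terminal stock prices: S_u = 195, S_d = 97.5
Terminal payoffs (K − S): max(-52, 0) = 0, max(45.5, 0) = 45.5
Node 0 (S = 130): V_0 = e^(−0.04)·[0.3877·0.0000 + 0.6123·45.5000] = 26.7652

26.77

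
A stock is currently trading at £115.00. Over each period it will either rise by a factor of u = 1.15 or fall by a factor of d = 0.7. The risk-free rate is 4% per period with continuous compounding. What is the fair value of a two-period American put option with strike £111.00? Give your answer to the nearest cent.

Risk-neutral probability p = (e^0.04 − 0.7)/(1.15 − 0.7) = 0.3408/0.4500 = 0.7574
Terminal stock prices: S_uu = 152.1, S_ud = 92.57, S_dd = 56.35
Terminal payoffs (K − S): max(-41.09, 0) = 0, max(18.43, 0) = 18.43, max(54.65, 0) = 54.65
Node u (S = 132.2): continuation = e^(−0.04)·[0.7574·0.0000 + 0.2426·18.4250] = 4.2954; exercise value = 0.0000 ≤ continuation, so V_u = 4.2954
Node d (S = 80.5): continuation = e^(−0.04)·[0.7574·18.4250 + 0.2426·54.6500] = 26.1476; exercise value = 30.5000 > continuation, so V_d = 30.5000 (exercise)
Node 0 (S = 115): continuation = e^(−0.04)·[0.7574·4.2954 + 0.2426·30.5000] = 10.2360; exercise value = 0.0000 ≤ continuation, so V_0 = 10.2360

£10.24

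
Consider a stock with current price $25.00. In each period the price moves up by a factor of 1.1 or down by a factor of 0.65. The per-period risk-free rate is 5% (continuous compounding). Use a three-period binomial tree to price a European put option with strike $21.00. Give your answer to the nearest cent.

$0.57

Risk-neutral probability p = (e^0.05 − 0.65)/(1.1 − 0.65) = 0.4013/0.4500 = 0.8917
Terminal stock prices: S_uuu = 33.28, S_uud = 19.66, S_udd = 11.62, S_ddd = 6.866
Terminal payoffs (K − S): max(-12.28, 0) = 0, max(1.337, 0) = 1.337, max(9.381, 0) = 9.381, max(14.13, 0) = 14.13
Node uu (S = 30.25): V_uu = e^(−0.05)·[0.8917·0.0000 + 0.1083·1.3375] = 0.1378
Node ud (S = 17.88): V_ud = e^(−0.05)·[0.8917·1.3375 + 0.1083·9.3812] = 2.1008
Node dd (S = 10.56): V_dd = e^(−0.05)·[0.8917·9.3812 + 0.1083·14.1344] = 9.4133
Node u (S = 27.5): V_u = e^(−0.05)·[0.8917·0.1378 + 0.1083·2.1008] = 0.3333
Node d (S = 16.25): V_d = e^(−0.05)·[0.8917·2.1008 + 0.1083·9.4133] = 2.7516
Node 0 (S = 25): V_0 = e^(−0.05)·[0.8917·0.3333 + 0.1083·2.7516] = 0.5661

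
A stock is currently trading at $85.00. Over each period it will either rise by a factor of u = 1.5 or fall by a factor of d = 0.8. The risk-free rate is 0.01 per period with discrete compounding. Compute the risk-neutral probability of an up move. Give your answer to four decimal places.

p = 0.3000

Risk-neutral probability p = (1 + 0.01 − 0.8)/(1.5 − 0.8) = 0.2100/0.7000 = 0.3000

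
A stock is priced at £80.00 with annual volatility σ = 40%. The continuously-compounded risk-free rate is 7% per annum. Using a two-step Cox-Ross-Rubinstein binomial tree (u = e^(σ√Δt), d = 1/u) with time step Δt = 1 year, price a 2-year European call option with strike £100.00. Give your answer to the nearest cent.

CRR parameters: u = e^(σ√Δt) = e^(0.4·√1) = 1.4918, d = 1/u = 0.6703
Per-period rate: rΔt = 0.07·1 = 0.07, so R = e^0.07 = 1.0725
Risk-neutral probability p = (e^0.07 − 0.6703)/(1.4918 − 0.6703) = 0.4022/0.8215 = 0.4896
Terminal stock prices: S_uu = 178, S_ud = 80, S_dd = 35.95
Terminal payoffs (S − K): max(78.04, 0) = 78.04, max(-20, 0) = 0, max(-64.05, 0) = 0
Node u (S = 119.3): V_u = e^(−0.07)·[0.4896·78.0433 + 0.5104·0.0000] = 35.6249
Node d (S = 53.63): V_d = e^(−0.07)·[0.4896·0.0000 + 0.5104·0.0000] = 0.0000
Node 0 (S = 80): V_0 = e^(−0.07)·[0.4896·35.6249 + 0.5104·0.0000] = 16.2620

£16.26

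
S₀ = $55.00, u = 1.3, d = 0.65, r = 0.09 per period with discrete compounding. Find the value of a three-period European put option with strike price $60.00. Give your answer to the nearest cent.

$6.05

Risk-neutral probability p = (1 + 0.09 − 0.65)/(1.3 − 0.65) = 0.4400/0.6500 = 0.6769
Terminal stock prices: S_uuu = 120.8, S_uud = 60.42, S_udd = 30.21, S_ddd = 15.1
Terminal payoffs (K − S): max(-60.84, 0) = 0, max(-0.4175, 0) = 0, max(29.79, 0) = 29.79, max(44.9, 0) = 44.9
Node uu (S = 92.95): V_uu = 1/1.09·[0.6769·0.0000 + 0.3231·0.0000] = 0.0000
Node ud (S = 46.48): V_ud = 1/1.09·[0.6769·0.0000 + 0.3231·29.7912] = 8.8302
Node dd (S = 23.24): V_dd = 1/1.09·[0.6769·29.7912 + 0.3231·44.8956] = 31.8084
Node u (S = 71.5): V_u = 1/1.09·[0.6769·0.0000 + 0.3231·8.8302] = 2.6173
Node d (S = 35.75): V_d = 1/1.09·[0.6769·8.8302 + 0.3231·31.8084] = 14.9118
Node 0 (S = 55): V_0 = 1/1.09·[0.6769·2.6173 + 0.3231·14.9118] = 6.0453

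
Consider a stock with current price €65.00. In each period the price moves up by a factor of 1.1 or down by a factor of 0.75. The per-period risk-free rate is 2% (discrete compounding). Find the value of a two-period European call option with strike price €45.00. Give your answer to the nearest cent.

Risk-neutral probability p = (1 + 0.02 − 0.75)/(1.1 − 0.75) = 0.2700/0.3500 = 0.7714
Terminal stock prices: S_uu = 78.65, S_ud = 53.62, S_dd = 36.56
Terminal payoffs (S − K): max(33.65, 0) = 33.65, max(8.625, 0) = 8.625, max(-8.438, 0) = 0
Node u (S = 71.5): V_u = 1/1.02·[0.7714·33.6500 + 0.2286·8.6250] = 27.3824
Node d (S = 48.75): V_d = 1/1.02·[0.7714·8.6250 + 0.2286·0.0000] = 6.5231
Node 0 (S = 65): V_0 = 1/1.02·[0.7714·27.3824 + 0.2286·6.5231] = 22.1711

€22.17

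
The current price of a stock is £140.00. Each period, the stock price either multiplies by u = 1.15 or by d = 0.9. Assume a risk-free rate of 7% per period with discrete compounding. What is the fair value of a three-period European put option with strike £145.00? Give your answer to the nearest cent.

Risk-neutral probability p = (1 + 0.07 − 0.9)/(1.15 − 0.9) = 0.1700/0.2500 = 0.6800
Terminal stock prices: S_uuu = 212.9, S_uud = 166.6, S_udd = 130.4, S_ddd = 102.1
Terminal payoffs (K − S): max(-67.92, 0) = 0, max(-21.63, 0) = 0, max(14.59, 0) = 14.59, max(42.94, 0) = 42.94
Node uu (S = 185.1): V_uu = 1/1.07·[0.6800·0.0000 + 0.3200·0.0000] = 0.0000
Node ud (S = 144.9): V_ud = 1/1.07·[0.6800·0.0000 + 0.3200·14.5900] = 4.3634
Node dd (S = 113.4): V_dd = 1/1.07·[0.6800·14.5900 + 0.3200·42.9400] = 22.1140
Node u (S = 161): V_u = 1/1.07·[0.6800·0.0000 + 0.3200·4.3634] = 1.3049
Node d (S = 126): V_d = 1/1.07·[0.6800·4.3634 + 0.3200·22.1140] = 9.3865
Node 0 (S = 140): V_0 = 1/1.07·[0.6800·1.3049 + 0.3200·9.3865] = 3.6365

£3.64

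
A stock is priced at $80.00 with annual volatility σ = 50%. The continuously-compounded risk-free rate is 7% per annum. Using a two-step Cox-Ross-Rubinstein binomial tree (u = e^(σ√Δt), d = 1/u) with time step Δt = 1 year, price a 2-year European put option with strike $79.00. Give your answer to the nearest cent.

$13.17

CRR parameters: u = e^(σ√Δt) = e^(0.5·√1) = 1.6487, d = 1/u = 0.6065
Per-period rate: rΔt = 0.07·1 = 0.07, so R = e^0.07 = 1.0725
Risk-neutral probability p = (e^0.07 − 0.6065)/(1.6487 − 0.6065) = 0.4660/1.0422 = 0.4471
Terminal stock prices: S_uu = 217.5, S_ud = 80, S_dd = 29.43
Terminal payoffs (K − S): max(-138.5, 0) = 0, max(-1, 0) = 0, max(49.57, 0) = 49.57
Node u (S = 131.9): V_u = e^(−0.07)·[0.4471·0.0000 + 0.5529·0.0000] = 0.0000
Node d (S = 48.52): V_d = e^(−0.07)·[0.4471·0.0000 + 0.5529·49.5696] = 25.5535
Node 0 (S = 80): V_0 = e^(−0.07)·[0.4471·0.0000 + 0.5529·25.5535] = 13.1731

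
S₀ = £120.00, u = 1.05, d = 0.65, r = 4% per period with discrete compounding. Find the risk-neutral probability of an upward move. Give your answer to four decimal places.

Risk-neutral probability p = (1 + 0.04 − 0.65)/(1.05 − 0.65) = 0.3900/0.4000 = 0.9750

p = 0.9750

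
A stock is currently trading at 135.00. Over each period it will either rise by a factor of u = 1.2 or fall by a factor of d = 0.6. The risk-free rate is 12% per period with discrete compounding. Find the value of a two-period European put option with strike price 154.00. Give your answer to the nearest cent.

Risk-neutral probability p = (1 + 0.12 − 0.6)/(1.2 − 0.6) = 0.5200/0.6000 = 0.8667
Terminal stock prices: S_uu = 194.4, S_ud = 97.2, S_dd = 48.6
Terminal payoffs (K − S): max(-40.4, 0) = 0, max(56.8, 0) = 56.8, max(105.4, 0) = 105.4
Node u (S = 162): V_u = 1/1.12·[0.8667·0.0000 + 0.1333·56.8000] = 6.7619
Node d (S = 81): V_d = 1/1.12·[0.8667·56.8000 + 0.1333·105.4000] = 56.5000
Node 0 (S = 135): V_0 = 1/1.12·[0.8667·6.7619 + 0.1333·56.5000] = 11.9586

11.96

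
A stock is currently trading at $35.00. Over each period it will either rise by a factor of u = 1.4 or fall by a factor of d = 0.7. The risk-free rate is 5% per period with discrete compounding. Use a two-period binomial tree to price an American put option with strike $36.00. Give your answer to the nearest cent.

Risk-neutral probability p = (1 + 0.05 − 0.7)/(1.4 − 0.7) = 0.3500/0.7000 = 0.5000
Terminal stock prices: S_uu = 68.6, S_ud = 34.3, S_dd = 17.15
Terminal payoffs (K − S): max(-32.6, 0) = 0, max(1.7, 0) = 1.7, max(18.85, 0) = 18.85
Node u (S = 49): continuation = 1/1.05·[0.5000·0.0000 + 0.5000·1.7000] = 0.8095; exercise value = 0.0000 ≤ continuation, so V_u = 0.8095
Node d (S = 24.5): continuation = 1/1.05·[0.5000·1.7000 + 0.5000·18.8500] = 9.7857; exercise value = 11.5000 > continuation, so V_d = 11.5000 (exercise)
Node 0 (S = 35): continuation = 1/1.05·[0.5000·0.8095 + 0.5000·11.5000] = 5.8617; exercise value = 1.0000 ≤ continuation, so V_0 = 5.8617

$5.86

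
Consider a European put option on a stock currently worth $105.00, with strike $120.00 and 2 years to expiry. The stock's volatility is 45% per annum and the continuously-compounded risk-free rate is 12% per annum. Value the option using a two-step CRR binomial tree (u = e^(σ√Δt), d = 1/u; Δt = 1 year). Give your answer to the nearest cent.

$19.53

CRR parameters: u = e^(σ√Δt) = e^(0.45·√1) = 1.5683, d = 1/u = 0.6376
Per-period rate: rΔt = 0.12·1 = 0.12, so R = e^0.12 = 1.1275
Risk-neutral probability p = (e^0.12 − 0.6376)/(1.5683 − 0.6376) = 0.4899/0.9307 = 0.5264
Terminal stock prices: S_uu = 258.3, S_ud = 105, S_dd = 42.69
Terminal payoffs (K − S): max(-138.3, 0) = 0, max(15, 0) = 15, max(77.31, 0) = 77.31
Node u (S = 164.7): V_u = e^(−0.12)·[0.5264·0.0000 + 0.4736·15.0000] = 6.3013
Node d (S = 66.95): V_d = e^(−0.12)·[0.5264·15.0000 + 0.4736·77.3102] = 39.4795
Node 0 (S = 105): V_0 = e^(−0.12)·[0.5264·6.3013 + 0.4736·39.4795] = 19.5265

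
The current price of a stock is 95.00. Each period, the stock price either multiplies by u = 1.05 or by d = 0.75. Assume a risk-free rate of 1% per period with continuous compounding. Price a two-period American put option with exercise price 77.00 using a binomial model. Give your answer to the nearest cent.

1.01

Risk-neutral probability p = (e^0.01 − 0.75)/(1.05 − 0.75) = 0.2601/0.3000 = 0.8668
Terminal stock prices: S_uu = 104.7, S_ud = 74.81, S_dd = 53.44
Terminal payoffs (K − S): max(-27.74, 0) = 0, max(2.188, 0) = 2.188, max(23.56, 0) = 23.56
Node u (S = 99.75): continuation = e^(−0.01)·[0.8668·0.0000 + 0.1332·2.1875] = 0.2884; exercise value = 0.0000 ≤ continuation, so V_u = 0.2884
Node d (S = 71.25): continuation = e^(−0.01)·[0.8668·2.1875 + 0.1332·23.5625] = 4.9838; exercise value = 5.7500 > continuation, so V_d = 5.7500 (exercise)
Node 0 (S = 95): continuation = e^(−0.01)·[0.8668·0.2884 + 0.1332·5.7500] = 1.0056; exercise value = 0.0000 ≤ continuation, so V_0 = 1.0056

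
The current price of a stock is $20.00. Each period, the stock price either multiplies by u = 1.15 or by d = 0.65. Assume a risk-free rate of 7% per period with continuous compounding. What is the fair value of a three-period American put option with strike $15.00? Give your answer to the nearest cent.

$0.38

Risk-neutral probability p = (e^0.07 − 0.65)/(1.15 − 0.65) = 0.4225/0.5000 = 0.8450
Terminal stock prices: S_uuu = 30.42, S_uud = 17.19, S_udd = 9.718, S_ddd = 5.492
Terminal payoffs (K − S): max(-15.42, 0) = 0, max(-2.192, 0) = 0, max(5.282, 0) = 5.282, max(9.508, 0) = 9.508
Node uu (S = 26.45): continuation = e^(−0.07)·[0.8450·0.0000 + 0.1550·0.0000] = 0.0000; exercise value = 0.0000 ≤ continuation, so V_uu = 0.0000
Node ud (S = 14.95): continuation = e^(−0.07)·[0.8450·0.0000 + 0.1550·5.2825] = 0.7634; exercise value = 0.0500 ≤ continuation, so V_ud = 0.7634
Node dd (S = 8.45): continuation = e^(−0.07)·[0.8450·5.2825 + 0.1550·9.5075] = 5.5359; exercise value = 6.5500 > continuation, so V_dd = 6.5500 (exercise)
Node u (S = 23): continuation = e^(−0.07)·[0.8450·0.0000 + 0.1550·0.7634] = 0.1103; exercise value = 0.0000 ≤ continuation, so V_u = 0.1103
Node d (S = 13): continuation = e^(−0.07)·[0.8450·0.7634 + 0.1550·6.5500] = 1.5479; exercise value = 2.0000 > continuation, so V_d = 2.0000 (exercise)
Node 0 (S = 20): continuation = e^(−0.07)·[0.8450·0.1103 + 0.1550·2.0000] = 0.3759; exercise value = 0.0000 ≤ continuation, so V_0 = 0.3759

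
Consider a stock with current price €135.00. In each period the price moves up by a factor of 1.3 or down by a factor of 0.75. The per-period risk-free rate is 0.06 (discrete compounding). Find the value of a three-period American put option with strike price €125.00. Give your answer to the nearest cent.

€13.05

Risk-neutral probability p = (1 + 0.06 − 0.75)/(1.3 − 0.75) = 0.3100/0.5500 = 0.5636
Terminal stock prices: S_uuu = 296.6, S_uud = 171.1, S_udd = 98.72, S_ddd = 56.95
Terminal payoffs (K − S): max(-171.6, 0) = 0, max(-46.11, 0) = 0, max(26.28, 0) = 26.28, max(68.05, 0) = 68.05
Node uu (S = 228.2): continuation = 1/1.06·[0.5636·0.0000 + 0.4364·0.0000] = 0.0000; exercise value = 0.0000 ≤ continuation, so V_uu = 0.0000
Node ud (S = 131.6): continuation = 1/1.06·[0.5636·0.0000 + 0.4364·26.2812] = 10.8190; exercise value = 0.0000 ≤ continuation, so V_ud = 10.8190
Node dd (S = 75.94): continuation = 1/1.06·[0.5636·26.2812 + 0.4364·68.0469] = 41.9870; exercise value = 49.0625 > continuation, so V_dd = 49.0625 (exercise)
Node u (S = 175.5): continuation = 1/1.06·[0.5636·0.0000 + 0.4364·10.8190] = 4.4538; exercise value = 0.0000 ≤ continuation, so V_u = 4.4538
Node d (S = 101.2): continuation = 1/1.06·[0.5636·10.8190 + 0.4364·49.0625] = 25.9501; exercise value = 23.7500 ≤ continuation, so V_d = 25.9501
Node 0 (S = 135): continuation = 1/1.06·[0.5636·4.4538 + 0.4364·25.9501] = 13.0509; exercise value = 0.0000 ≤ continuation, so V_0 = 13.0509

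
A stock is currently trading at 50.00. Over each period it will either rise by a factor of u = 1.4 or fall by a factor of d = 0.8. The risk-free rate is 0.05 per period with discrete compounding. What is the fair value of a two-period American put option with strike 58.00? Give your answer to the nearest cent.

10.44

Risk-neutral probability p = (1 + 0.05 − 0.8)/(1.4 − 0.8) = 0.2500/0.6000 = 0.4167
Terminal stock prices: S_uu = 98, S_ud = 56, S_dd = 32
Terminal payoffs (K − S): max(-40, 0) = 0, max(2, 0) = 2, max(26, 0) = 26
Node u (S = 70): continuation = 1/1.05·[0.4167·0.0000 + 0.5833·2.0000] = 1.1111; exercise value = 0.0000 ≤ continuation, so V_u = 1.1111
Node d (S = 40): continuation = 1/1.05·[0.4167·2.0000 + 0.5833·26.0000] = 15.2381; exercise value = 18.0000 > continuation, so V_d = 18.0000 (exercise)
Node 0 (S = 50): continuation = 1/1.05·[0.4167·1.1111 + 0.5833·18.0000] = 10.4409; exercise value = 8.0000 ≤ continuation, so V_0 = 10.4409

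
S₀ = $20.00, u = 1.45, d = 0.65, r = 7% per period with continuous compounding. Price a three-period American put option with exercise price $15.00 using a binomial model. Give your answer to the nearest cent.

$1.79

Risk-neutral probability p = (e^0.07 − 0.65)/(1.45 − 0.65) = 0.4225/0.8000 = 0.5281
Terminal stock prices: S_uuu = 60.97, S_uud = 27.33, S_udd = 12.25, S_ddd = 5.492
Terminal payoffs (K − S): max(-45.97, 0) = 0, max(-12.33, 0) = 0, max(2.747, 0) = 2.747, max(9.508, 0) = 9.508
Node uu (S = 42.05): continuation = e^(−0.07)·[0.5281·0.0000 + 0.4719·0.0000] = 0.0000; exercise value = 0.0000 ≤ continuation, so V_uu = 0.0000
Node ud (S = 18.85): continuation = e^(−0.07)·[0.5281·0.0000 + 0.4719·2.7475] = 1.2088; exercise value = 0.0000 ≤ continuation, so V_ud = 1.2088
Node dd (S = 8.45): continuation = e^(−0.07)·[0.5281·2.7475 + 0.4719·9.5075] = 5.5359; exercise value = 6.5500 > continuation, so V_dd = 6.5500 (exercise)
Node u (S = 29): continuation = e^(−0.07)·[0.5281·0.0000 + 0.4719·1.2088] = 0.5318; exercise value = 0.0000 ≤ continuation, so V_u = 0.5318
Node d (S = 13): continuation = e^(−0.07)·[0.5281·1.2088 + 0.4719·6.5500] = 3.4770; exercise value = 2.0000 ≤ continuation, so V_d = 3.4770
Node 0 (S = 20): continuation = e^(−0.07)·[0.5281·0.5318 + 0.4719·3.4770] = 1.7916; exercise value = 0.0000 ≤ continuation, so V_0 = 1.7916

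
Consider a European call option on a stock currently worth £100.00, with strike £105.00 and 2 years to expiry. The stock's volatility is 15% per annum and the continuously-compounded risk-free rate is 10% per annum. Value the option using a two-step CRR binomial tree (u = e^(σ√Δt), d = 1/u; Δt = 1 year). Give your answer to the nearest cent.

£16.18

CRR parameters: u = e^(σ√Δt) = e^(0.15·√1) = 1.1618, d = 1/u = 0.8607
Per-period rate: rΔt = 0.1·1 = 0.1, so R = e^0.1 = 1.1052
Risk-neutral probability p = (e^0.1 − 0.8607)/(1.1618 − 0.8607) = 0.2445/0.3011 = 0.8118
Terminal stock prices: S_uu = 135, S_ud = 100, S_dd = 74.08
Terminal payoffs (S − K): max(29.99, 0) = 29.99, max(-5, 0) = 0, max(-30.92, 0) = 0
Node u (S = 116.2): V_u = e^(−0.1)·[0.8118·29.9859 + 0.1882·0.0000] = 22.0268
Node d (S = 86.07): V_d = e^(−0.1)·[0.8118·0.0000 + 0.1882·0.0000] = 0.0000
Node 0 (S = 100): V_0 = e^(−0.1)·[0.8118·22.0268 + 0.1882·0.0000] = 16.1803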